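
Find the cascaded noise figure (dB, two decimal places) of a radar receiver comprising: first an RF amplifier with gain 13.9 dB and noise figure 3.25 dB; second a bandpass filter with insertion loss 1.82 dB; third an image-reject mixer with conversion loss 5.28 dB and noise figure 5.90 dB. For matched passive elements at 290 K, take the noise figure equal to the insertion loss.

Convert to linear (a loss of L dB is a gain of −L dB): F_i = 10^(NF_i/10), G_i = 10^(G_i,dB/10)
  Stage 1: F_1 = 10^(3.25/10) = 2.113, G_1 = 10^(13.9/10) = 24.55
  Stage 2: F_2 = 10^(1.82/10) = 1.521, G_2 = 10^(−1.82/10) = 0.6577
  Stage 3: F_3 = 10^(5.90/10) = 3.890, G_3 = 10^(−5.28/10) = 0.2965
Friis cascade:
  F = 2.113 + (1.521 − 1)/24.55 + (3.890 − 1)/16.14 = 2.314
NF = 10 log₁₀(2.314) = 3.64 dB

3.64 dB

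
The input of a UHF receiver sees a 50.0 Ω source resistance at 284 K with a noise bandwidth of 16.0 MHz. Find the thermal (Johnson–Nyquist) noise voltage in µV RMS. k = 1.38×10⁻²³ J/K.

V_n = √(4kTRB)
4kTRB = 4 × 1.38×10⁻²³ × 284 × 5.00×10¹ × 1.60×10⁷ = 1.25×10⁻¹¹ V²
V_n = √(1.25×10⁻¹¹) = 3.54×10⁻⁶ V = 3.54 µV

3.54 µV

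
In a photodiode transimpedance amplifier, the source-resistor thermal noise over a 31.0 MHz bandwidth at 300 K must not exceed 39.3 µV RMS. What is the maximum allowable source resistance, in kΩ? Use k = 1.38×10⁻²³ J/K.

Johnson–Nyquist: V_n = √(4kTRB) ⇒ R = V_n² / (4kTB)
4kTB = 4 × 1.38×10⁻²³ × 300 × 3.10×10⁷ = 5.13×10⁻¹³
R = (3.93×10⁻⁵)² / 5.13×10⁻¹³ = 3.01×10³ Ω = 3.01 kΩ

3.01 kΩ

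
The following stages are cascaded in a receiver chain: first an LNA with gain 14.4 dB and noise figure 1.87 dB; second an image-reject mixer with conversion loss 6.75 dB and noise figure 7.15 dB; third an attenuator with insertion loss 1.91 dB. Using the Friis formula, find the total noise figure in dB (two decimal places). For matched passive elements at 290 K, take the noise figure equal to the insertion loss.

Convert to linear (a loss of L dB is a gain of −L dB): F_i = 10^(NF_i/10), G_i = 10^(G_i,dB/10)
  Stage 1: F_1 = 10^(1.87/10) = 1.538, G_1 = 10^(14.4/10) = 27.54
  Stage 2: F_2 = 10^(7.15/10) = 5.188, G_2 = 10^(−6.75/10) = 0.2113
  Stage 3: F_3 = 10^(1.91/10) = 1.552, G_3 = 10^(−1.91/10) = 0.6442
Friis cascade:
  F = 1.538 + (5.188 − 1)/27.54 + (1.552 − 1)/5.821 = 1.785
NF = 10 log₁₀(1.785) = 2.52 dB

2.52 dB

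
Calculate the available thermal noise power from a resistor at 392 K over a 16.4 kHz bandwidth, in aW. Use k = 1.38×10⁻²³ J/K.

88.7 aW

P_n = kTB = 1.38×10⁻²³ × 392 × 1.64×10⁴ = 8.87×10⁻¹⁷ W = 88.7 aW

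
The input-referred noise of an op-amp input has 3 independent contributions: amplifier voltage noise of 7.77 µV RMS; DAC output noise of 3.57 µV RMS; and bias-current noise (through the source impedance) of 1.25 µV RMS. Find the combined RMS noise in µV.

Uncorrelated sources add in power (mean-square): V_tot = √(ΣV_i²)
V_tot = √[(7.77×10⁻⁶)² + (3.57×10⁻⁶)² + (1.25×10⁻⁶)²] = 8.64×10⁻⁶ V = 8.64 µV

8.64 µV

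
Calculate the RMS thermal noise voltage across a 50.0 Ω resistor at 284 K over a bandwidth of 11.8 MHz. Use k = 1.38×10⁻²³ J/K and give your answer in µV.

V_n = √(4kTRB)
4kTRB = 4 × 1.38×10⁻²³ × 284 × 5.00×10¹ × 1.18×10⁷ = 9.25×10⁻¹² V²
V_n = √(9.25×10⁻¹²) = 3.04×10⁻⁶ V = 3.04 µV

3.04 µV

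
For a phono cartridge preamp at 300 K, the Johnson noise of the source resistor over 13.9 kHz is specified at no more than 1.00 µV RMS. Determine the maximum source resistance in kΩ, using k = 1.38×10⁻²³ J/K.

4.34 kΩ

Johnson–Nyquist: V_n = √(4kTRB) ⇒ R = V_n² / (4kTB)
4kTB = 4 × 1.38×10⁻²³ × 300 × 1.39×10⁴ = 2.30×10⁻¹⁶
R = (1.00×10⁻⁶)² / 2.30×10⁻¹⁶ = 4.34×10³ Ω = 4.34 kΩ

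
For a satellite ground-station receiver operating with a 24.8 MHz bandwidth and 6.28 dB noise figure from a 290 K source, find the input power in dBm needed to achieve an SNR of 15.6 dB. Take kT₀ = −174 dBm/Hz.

−78.2 dBm

Sensitivity = −174 + 10 log₁₀(B) + NF + SNR_min
= −174 + 73.94 + 6.28 + 15.6
= −78.18 dBm → −78.2 dBm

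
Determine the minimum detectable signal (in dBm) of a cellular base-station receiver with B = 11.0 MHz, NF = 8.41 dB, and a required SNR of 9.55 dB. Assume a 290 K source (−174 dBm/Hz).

Sensitivity = −174 + 10 log₁₀(B) + NF + SNR_min
= −174 + 70.41 + 8.41 + 9.55
= −85.63 dBm → −85.6 dBm

−85.6 dBm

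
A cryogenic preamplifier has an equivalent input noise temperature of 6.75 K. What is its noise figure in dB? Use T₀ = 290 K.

F = 1 + T_e/T₀ = 1 + 6.75/290 = 1.02328
NF = 10 log₁₀(1.02328) = 0.100 dB

0.100 dB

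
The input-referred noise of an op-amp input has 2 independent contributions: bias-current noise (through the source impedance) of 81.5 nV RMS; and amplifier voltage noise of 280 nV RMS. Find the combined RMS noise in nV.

292 nV

Uncorrelated sources add in power (mean-square): V_tot = √(ΣV_i²)
V_tot = √[(8.15×10⁻⁸)² + (2.80×10⁻⁷)²] = 2.92×10⁻⁷ V = 292 nV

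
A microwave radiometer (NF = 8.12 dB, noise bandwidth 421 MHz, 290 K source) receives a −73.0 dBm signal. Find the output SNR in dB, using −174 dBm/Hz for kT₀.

Noise floor: N = −174 + 10 log₁₀(B) + NF
10 log₁₀(4.21×10⁸) = 86.24 dB
N = −174 + 86.24 + 8.12 = −79.64 dBm
SNR = P_sig − N = −73.0 − (−79.64) = 6.64 dB → 6.6 dB

6.6 dB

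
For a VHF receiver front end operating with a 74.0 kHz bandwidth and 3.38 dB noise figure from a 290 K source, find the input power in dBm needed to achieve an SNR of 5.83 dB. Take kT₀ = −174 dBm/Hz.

−116.1 dBm

Sensitivity = −174 + 10 log₁₀(B) + NF + SNR_min
= −174 + 48.69 + 3.38 + 5.83
= −116.10 dBm → −116.1 dBm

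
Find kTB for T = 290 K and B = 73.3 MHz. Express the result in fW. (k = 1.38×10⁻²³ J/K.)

P_n = kTB = 1.38×10⁻²³ × 290 × 7.33×10⁷ = 2.93×10⁻¹³ W = 293 fW

293 fW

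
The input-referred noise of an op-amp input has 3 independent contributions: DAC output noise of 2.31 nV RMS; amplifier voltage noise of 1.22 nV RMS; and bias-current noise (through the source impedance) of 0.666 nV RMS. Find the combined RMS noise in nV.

2.70 nV

Uncorrelated sources add in power (mean-square): V_tot = √(ΣV_i²)
V_tot = √[(2.31×10⁻⁹)² + (1.22×10⁻⁹)² + (6.66×10⁻¹⁰)²] = 2.70×10⁻⁹ V = 2.70 nV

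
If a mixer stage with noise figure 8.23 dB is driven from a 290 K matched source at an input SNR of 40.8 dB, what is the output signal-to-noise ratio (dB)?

32.57 dB

By definition F = SNR_in/SNR_out, so in dB: SNR_out = SNR_in − NF
SNR_out = 40.8 − 8.23 = 32.57 dB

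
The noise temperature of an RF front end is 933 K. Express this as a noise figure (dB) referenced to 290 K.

F = 1 + T_e/T₀ = 1 + 933/290 = 4.21724
NF = 10 log₁₀(4.21724) = 6.25 dB

6.25 dB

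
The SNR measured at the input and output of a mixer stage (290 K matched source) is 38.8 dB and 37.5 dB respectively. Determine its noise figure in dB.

1.3 dB

NF (dB) = SNR_in(dB) − SNR_out(dB) when the source is at T₀
NF = 38.8 − 37.5 = 1.3 dB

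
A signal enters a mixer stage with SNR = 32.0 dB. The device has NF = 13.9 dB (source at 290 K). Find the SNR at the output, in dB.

18.1 dB

By definition F = SNR_in/SNR_out, so in dB: SNR_out = SNR_in − NF
SNR_out = 32.0 − 13.9 = 18.1 dB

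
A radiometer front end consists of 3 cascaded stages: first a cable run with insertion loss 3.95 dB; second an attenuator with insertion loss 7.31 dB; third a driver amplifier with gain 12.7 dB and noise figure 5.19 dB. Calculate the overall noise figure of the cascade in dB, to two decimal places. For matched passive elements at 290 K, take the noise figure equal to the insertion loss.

16.45 dB

Convert to linear (a loss of L dB is a gain of −L dB): F_i = 10^(NF_i/10), G_i = 10^(G_i,dB/10)
  Stage 1: F_1 = 10^(3.95/10) = 2.483, G_1 = 10^(−3.95/10) = 0.4027
  Stage 2: F_2 = 10^(7.31/10) = 5.383, G_2 = 10^(−7.31/10) = 0.1858
  Stage 3: F_3 = 10^(5.19/10) = 3.304, G_3 = 10^(12.7/10) = 18.62
Friis cascade:
  F = 2.483 + (5.383 − 1)/0.4027 + (3.304 − 1)/0.07482 = 44.16
NF = 10 log₁₀(44.16) = 16.45 dB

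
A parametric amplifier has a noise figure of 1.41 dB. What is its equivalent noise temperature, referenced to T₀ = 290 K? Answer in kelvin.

F = 10^(1.41/10) = 1.38357
T_e = (F − 1)·T₀ = (1.38357 − 1) × 290 = 111 K

111 K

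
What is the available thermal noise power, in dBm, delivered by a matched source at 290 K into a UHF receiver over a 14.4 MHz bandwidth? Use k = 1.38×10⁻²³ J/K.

−102.4 dBm

P_n = kTB = 1.38×10⁻²³ × 290 × 1.44×10⁷ = 5.76×10⁻¹⁴ W
In dBm: 10 log₁₀(5.76×10⁻¹⁴ / 10⁻³) = −102.4 dBm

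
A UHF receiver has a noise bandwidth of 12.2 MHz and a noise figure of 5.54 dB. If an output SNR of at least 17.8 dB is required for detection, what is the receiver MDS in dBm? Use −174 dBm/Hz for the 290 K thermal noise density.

Sensitivity = −174 + 10 log₁₀(B) + NF + SNR_min
= −174 + 70.86 + 5.54 + 17.8
= −79.80 dBm → −79.8 dBm

−79.8 dBm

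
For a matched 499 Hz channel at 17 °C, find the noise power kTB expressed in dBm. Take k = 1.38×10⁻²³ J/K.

T = 17 °C + 273.15 = 290.15 K
P_n = kTB = 1.38×10⁻²³ × 290.15 × 4.99×10² = 2.00×10⁻¹⁸ W
In dBm: 10 log₁₀(2.00×10⁻¹⁸ / 10⁻³) = −147.0 dBm

−147.0 dBm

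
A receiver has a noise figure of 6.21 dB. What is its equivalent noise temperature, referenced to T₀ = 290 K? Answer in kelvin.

922 K

F = 10^(6.21/10) = 4.1783
T_e = (F − 1)·T₀ = (4.1783 − 1) × 290 = 922 K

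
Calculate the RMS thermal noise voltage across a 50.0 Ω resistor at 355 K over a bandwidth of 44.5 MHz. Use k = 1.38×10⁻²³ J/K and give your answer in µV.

6.60 µV

V_n = √(4kTRB)
4kTRB = 4 × 1.38×10⁻²³ × 355 × 5.00×10¹ × 4.45×10⁷ = 4.36×10⁻¹¹ V²
V_n = √(4.36×10⁻¹¹) = 6.60×10⁻⁶ V = 6.60 µV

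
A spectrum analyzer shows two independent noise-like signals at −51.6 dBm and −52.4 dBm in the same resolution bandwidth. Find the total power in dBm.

−49.0 dBm

Convert to linear, add, convert back:
P₁ = 6.92×10⁻⁹ W, P₂ = 5.75×10⁻⁹ W
P_tot = 1.27×10⁻⁸ W → 10 log₁₀(P_tot / 10⁻³) = −49.0 dBm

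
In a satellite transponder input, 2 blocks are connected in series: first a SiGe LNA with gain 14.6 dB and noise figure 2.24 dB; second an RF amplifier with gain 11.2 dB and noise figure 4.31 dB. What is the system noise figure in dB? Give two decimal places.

2.39 dB

Convert to linear (a loss of L dB is a gain of −L dB): F_i = 10^(NF_i/10), G_i = 10^(G_i,dB/10)
  Stage 1: F_1 = 10^(2.24/10) = 1.675, G_1 = 10^(14.6/10) = 28.84
  Stage 2: F_2 = 10^(4.31/10) = 2.698, G_2 = 10^(11.2/10) = 13.18
Friis cascade:
  F = 1.675 + (2.698 − 1)/28.84 = 1.734
NF = 10 log₁₀(1.734) = 2.39 dB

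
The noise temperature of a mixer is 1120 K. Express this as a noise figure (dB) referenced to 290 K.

F = 1 + T_e/T₀ = 1 + 1120/290 = 4.86207
NF = 10 log₁₀(4.86207) = 6.87 dB

6.87 dB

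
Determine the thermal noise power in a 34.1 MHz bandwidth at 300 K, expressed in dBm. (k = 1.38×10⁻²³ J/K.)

P_n = kTB = 1.38×10⁻²³ × 300 × 3.41×10⁷ = 1.41×10⁻¹³ W
In dBm: 10 log₁₀(1.41×10⁻¹³ / 10⁻³) = −98.5 dBm

−98.5 dBm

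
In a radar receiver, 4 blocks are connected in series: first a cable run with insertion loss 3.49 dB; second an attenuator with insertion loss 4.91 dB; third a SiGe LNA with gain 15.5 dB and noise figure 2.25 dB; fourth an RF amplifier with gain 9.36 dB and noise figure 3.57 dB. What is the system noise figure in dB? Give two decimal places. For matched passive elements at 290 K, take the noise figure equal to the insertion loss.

10.74 dB

Convert to linear (a loss of L dB is a gain of −L dB): F_i = 10^(NF_i/10), G_i = 10^(G_i,dB/10)
  Stage 1: F_1 = 10^(3.49/10) = 2.234, G_1 = 10^(−3.49/10) = 0.4477
  Stage 2: F_2 = 10^(4.91/10) = 3.097, G_2 = 10^(−4.91/10) = 0.3228
  Stage 3: F_3 = 10^(2.25/10) = 1.679, G_3 = 10^(15.5/10) = 35.48
  Stage 4: F_4 = 10^(3.57/10) = 2.275, G_4 = 10^(9.36/10) = 8.630
Friis cascade:
  F = 2.234 + (3.097 − 1)/0.4477 + (1.679 − 1)/0.1445 + (2.275 − 1)/5.129 = 11.86
NF = 10 log₁₀(11.86) = 10.74 dB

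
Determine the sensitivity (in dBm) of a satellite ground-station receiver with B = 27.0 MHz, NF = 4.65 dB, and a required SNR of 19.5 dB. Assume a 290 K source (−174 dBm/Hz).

−75.5 dBm

Sensitivity = −174 + 10 log₁₀(B) + NF + SNR_min
= −174 + 74.31 + 4.65 + 19.5
= −75.54 dBm → −75.5 dBm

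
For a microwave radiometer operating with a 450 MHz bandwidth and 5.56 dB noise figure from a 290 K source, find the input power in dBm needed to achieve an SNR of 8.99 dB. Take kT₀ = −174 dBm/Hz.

Sensitivity = −174 + 10 log₁₀(B) + NF + SNR_min
= −174 + 86.53 + 5.56 + 8.99
= −72.92 dBm → −72.9 dBm

−72.9 dBm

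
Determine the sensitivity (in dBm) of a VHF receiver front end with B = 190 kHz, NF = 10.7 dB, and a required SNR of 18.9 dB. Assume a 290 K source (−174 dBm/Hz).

Sensitivity = −174 + 10 log₁₀(B) + NF + SNR_min
= −174 + 52.79 + 10.7 + 18.9
= −91.61 dBm → −91.6 dBm

−91.6 dBm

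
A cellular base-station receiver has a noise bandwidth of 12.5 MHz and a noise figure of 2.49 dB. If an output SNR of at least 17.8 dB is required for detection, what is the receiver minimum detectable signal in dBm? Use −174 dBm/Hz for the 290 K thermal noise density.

−82.7 dBm

Sensitivity = −174 + 10 log₁₀(B) + NF + SNR_min
= −174 + 70.97 + 2.49 + 17.8
= −82.74 dBm → −82.7 dBm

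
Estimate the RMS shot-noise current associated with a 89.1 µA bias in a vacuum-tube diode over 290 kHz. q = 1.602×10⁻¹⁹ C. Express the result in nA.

2.88 nA

I_n = √(2qI·B)
2qI·B = 2 × 1.602×10⁻¹⁹ × 8.91×10⁻⁵ × 2.90×10⁵ = 8.28×10⁻¹⁸ A²
I_n = √(8.28×10⁻¹⁸) = 2.88×10⁻⁹ A = 2.88 nA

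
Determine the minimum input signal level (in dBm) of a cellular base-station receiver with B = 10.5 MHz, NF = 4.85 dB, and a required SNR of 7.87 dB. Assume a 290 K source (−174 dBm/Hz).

Sensitivity = −174 + 10 log₁₀(B) + NF + SNR_min
= −174 + 70.21 + 4.85 + 7.87
= −91.07 dBm → −91.1 dBm

−91.1 dBm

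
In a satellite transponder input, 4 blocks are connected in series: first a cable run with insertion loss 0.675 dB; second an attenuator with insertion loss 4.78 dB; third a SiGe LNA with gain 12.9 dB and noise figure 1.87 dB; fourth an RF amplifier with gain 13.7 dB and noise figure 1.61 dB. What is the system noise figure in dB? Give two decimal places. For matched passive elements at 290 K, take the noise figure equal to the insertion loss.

Convert to linear (a loss of L dB is a gain of −L dB): F_i = 10^(NF_i/10), G_i = 10^(G_i,dB/10)
  Stage 1: F_1 = 10^(0.675/10) = 1.168, G_1 = 10^(−0.675/10) = 0.8561
  Stage 2: F_2 = 10^(4.78/10) = 3.006, G_2 = 10^(−4.78/10) = 0.3327
  Stage 3: F_3 = 10^(1.87/10) = 1.538, G_3 = 10^(12.9/10) = 19.50
  Stage 4: F_4 = 10^(1.61/10) = 1.449, G_4 = 10^(13.7/10) = 23.44
Friis cascade:
  F = 1.168 + (3.006 − 1)/0.8561 + (1.538 − 1)/0.2848 + (1.449 − 1)/5.553 = 5.482
NF = 10 log₁₀(5.482) = 7.39 dB

7.39 dB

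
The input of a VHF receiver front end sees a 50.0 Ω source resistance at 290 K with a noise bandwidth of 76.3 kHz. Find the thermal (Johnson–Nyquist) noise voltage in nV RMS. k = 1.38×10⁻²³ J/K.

V_n = √(4kTRB)
4kTRB = 4 × 1.38×10⁻²³ × 290 × 5.00×10¹ × 7.63×10⁴ = 6.11×10⁻¹⁴ V²
V_n = √(6.11×10⁻¹⁴) = 2.47×10⁻⁷ V = 247 nV

247 nV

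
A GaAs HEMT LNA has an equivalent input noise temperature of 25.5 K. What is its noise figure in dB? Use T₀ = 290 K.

F = 1 + T_e/T₀ = 1 + 25.5/290 = 1.08793
NF = 10 log₁₀(1.08793) = 0.366 dB

0.366 dB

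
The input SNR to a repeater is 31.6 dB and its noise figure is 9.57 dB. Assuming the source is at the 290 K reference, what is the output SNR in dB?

By definition F = SNR_in/SNR_out, so in dB: SNR_out = SNR_in − NF
SNR_out = 31.6 − 9.57 = 22.03 dB

22.03 dB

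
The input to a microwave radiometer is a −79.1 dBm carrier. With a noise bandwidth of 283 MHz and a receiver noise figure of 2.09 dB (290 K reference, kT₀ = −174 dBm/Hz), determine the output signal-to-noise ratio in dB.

Noise floor: N = −174 + 10 log₁₀(B) + NF
10 log₁₀(2.83×10⁸) = 84.52 dB
N = −174 + 84.52 + 2.09 = −87.39 dBm
SNR = P_sig − N = −79.1 − (−87.39) = 8.29 dB → 8.3 dB

8.3 dB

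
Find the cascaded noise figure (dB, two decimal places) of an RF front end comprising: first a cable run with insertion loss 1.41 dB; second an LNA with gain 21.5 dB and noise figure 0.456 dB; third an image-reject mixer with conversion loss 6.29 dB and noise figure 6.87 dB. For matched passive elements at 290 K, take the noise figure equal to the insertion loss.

Convert to linear (a loss of L dB is a gain of −L dB): F_i = 10^(NF_i/10), G_i = 10^(G_i,dB/10)
  Stage 1: F_1 = 10^(1.41/10) = 1.384, G_1 = 10^(−1.41/10) = 0.7228
  Stage 2: F_2 = 10^(0.456/10) = 1.111, G_2 = 10^(21.5/10) = 141.3
  Stage 3: F_3 = 10^(6.87/10) = 4.864, G_3 = 10^(−6.29/10) = 0.2350
Friis cascade:
  F = 1.384 + (1.111 − 1)/0.7228 + (4.864 − 1)/102.1 = 1.575
NF = 10 log₁₀(1.575) = 1.97 dB

1.97 dB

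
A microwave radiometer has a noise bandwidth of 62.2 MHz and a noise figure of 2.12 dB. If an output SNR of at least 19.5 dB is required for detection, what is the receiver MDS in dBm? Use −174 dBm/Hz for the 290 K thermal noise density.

−74.4 dBm

Sensitivity = −174 + 10 log₁₀(B) + NF + SNR_min
= −174 + 77.94 + 2.12 + 19.5
= −74.44 dBm → −74.4 dBm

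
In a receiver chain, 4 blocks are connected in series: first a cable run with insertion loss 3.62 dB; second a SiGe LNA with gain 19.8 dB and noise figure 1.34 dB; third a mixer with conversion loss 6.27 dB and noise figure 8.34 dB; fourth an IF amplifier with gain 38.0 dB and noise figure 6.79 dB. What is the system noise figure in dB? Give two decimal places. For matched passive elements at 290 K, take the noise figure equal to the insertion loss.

Convert to linear (a loss of L dB is a gain of −L dB): F_i = 10^(NF_i/10), G_i = 10^(G_i,dB/10)
  Stage 1: F_1 = 10^(3.62/10) = 2.301, G_1 = 10^(−3.62/10) = 0.4345
  Stage 2: F_2 = 10^(1.34/10) = 1.361, G_2 = 10^(19.8/10) = 95.50
  Stage 3: F_3 = 10^(8.34/10) = 6.823, G_3 = 10^(−6.27/10) = 0.2360
  Stage 4: F_4 = 10^(6.79/10) = 4.775, G_4 = 10^(38.0/10) = 6310
Friis cascade:
  F = 2.301 + (1.361 − 1)/0.4345 + (6.823 − 1)/41.50 + (4.775 − 1)/9.795 = 3.659
NF = 10 log₁₀(3.659) = 5.63 dB

5.63 dB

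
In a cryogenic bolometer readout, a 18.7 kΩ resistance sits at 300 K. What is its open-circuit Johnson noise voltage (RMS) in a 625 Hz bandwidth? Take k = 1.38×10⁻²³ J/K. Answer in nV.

440 nV

V_n = √(4kTRB)
4kTRB = 4 × 1.38×10⁻²³ × 300 × 1.87×10⁴ × 6.25×10² = 1.94×10⁻¹³ V²
V_n = √(1.94×10⁻¹³) = 4.40×10⁻⁷ V = 440 nV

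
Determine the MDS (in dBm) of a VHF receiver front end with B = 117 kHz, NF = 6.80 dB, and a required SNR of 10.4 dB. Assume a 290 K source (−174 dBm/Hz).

Sensitivity = −174 + 10 log₁₀(B) + NF + SNR_min
= −174 + 50.68 + 6.80 + 10.4
= −106.12 dBm → −106.1 dBm

−106.1 dBm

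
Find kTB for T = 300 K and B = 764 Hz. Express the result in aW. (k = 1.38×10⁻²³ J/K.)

3.16 aW

P_n = kTB = 1.38×10⁻²³ × 300 × 7.64×10² = 3.16×10⁻¹⁸ W = 3.16 aW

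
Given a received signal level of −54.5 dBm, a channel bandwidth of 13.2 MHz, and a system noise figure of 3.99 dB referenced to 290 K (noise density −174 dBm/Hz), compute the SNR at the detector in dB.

Noise floor: N = −174 + 10 log₁₀(B) + NF
10 log₁₀(1.32×10⁷) = 71.21 dB
N = −174 + 71.21 + 3.99 = −98.80 dBm
SNR = P_sig − N = −54.5 − (−98.80) = 44.30 dB → 44.3 dB

44.3 dB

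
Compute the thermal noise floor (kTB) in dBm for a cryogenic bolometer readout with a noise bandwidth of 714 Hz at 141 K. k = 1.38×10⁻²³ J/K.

P_n = kTB = 1.38×10⁻²³ × 141 × 7.14×10² = 1.39×10⁻¹⁸ W
In dBm: 10 log₁₀(1.39×10⁻¹⁸ / 10⁻³) = −148.6 dBm

−148.6 dBm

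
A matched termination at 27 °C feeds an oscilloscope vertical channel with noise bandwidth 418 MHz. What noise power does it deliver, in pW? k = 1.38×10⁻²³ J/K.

T = 27 °C + 273.15 = 300.15 K
P_n = kTB = 1.38×10⁻²³ × 300.15 × 4.18×10⁸ = 1.73×10⁻¹² W = 1.73 pW

1.73 pW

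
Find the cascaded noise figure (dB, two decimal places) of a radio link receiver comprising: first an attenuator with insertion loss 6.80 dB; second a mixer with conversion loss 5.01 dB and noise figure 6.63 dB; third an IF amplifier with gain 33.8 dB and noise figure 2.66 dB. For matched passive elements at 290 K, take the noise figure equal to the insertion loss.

15.42 dB

Convert to linear (a loss of L dB is a gain of −L dB): F_i = 10^(NF_i/10), G_i = 10^(G_i,dB/10)
  Stage 1: F_1 = 10^(6.80/10) = 4.786, G_1 = 10^(−6.80/10) = 0.2089
  Stage 2: F_2 = 10^(6.63/10) = 4.603, G_2 = 10^(−5.01/10) = 0.3155
  Stage 3: F_3 = 10^(2.66/10) = 1.845, G_3 = 10^(33.8/10) = 2399
Friis cascade:
  F = 4.786 + (4.603 − 1)/0.2089 + (1.845 − 1)/0.06592 = 34.85
NF = 10 log₁₀(34.85) = 15.42 dB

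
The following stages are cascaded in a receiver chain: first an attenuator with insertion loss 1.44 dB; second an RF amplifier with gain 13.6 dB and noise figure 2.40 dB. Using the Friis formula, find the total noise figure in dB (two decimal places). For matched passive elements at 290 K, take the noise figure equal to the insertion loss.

Convert to linear (a loss of L dB is a gain of −L dB): F_i = 10^(NF_i/10), G_i = 10^(G_i,dB/10)
  Stage 1: F_1 = 10^(1.44/10) = 1.393, G_1 = 10^(−1.44/10) = 0.7178
  Stage 2: F_2 = 10^(2.40/10) = 1.738, G_2 = 10^(13.6/10) = 22.91
Friis cascade:
  F = 1.393 + (1.738 − 1)/0.7178 = 2.421
NF = 10 log₁₀(2.421) = 3.84 dB

3.84 dB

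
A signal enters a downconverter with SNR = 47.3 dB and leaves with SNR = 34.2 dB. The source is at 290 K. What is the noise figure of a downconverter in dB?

NF (dB) = SNR_in(dB) − SNR_out(dB) when the source is at T₀
NF = 47.3 − 34.2 = 13.1 dB

13.1 dB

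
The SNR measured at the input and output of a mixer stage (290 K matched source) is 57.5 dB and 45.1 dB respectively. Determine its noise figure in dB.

12.4 dB

NF (dB) = SNR_in(dB) − SNR_out(dB) when the source is at T₀
NF = 57.5 − 45.1 = 12.4 dB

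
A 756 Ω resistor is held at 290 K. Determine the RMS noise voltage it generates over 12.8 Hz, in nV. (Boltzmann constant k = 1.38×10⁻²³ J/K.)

12.4 nV

V_n = √(4kTRB)
4kTRB = 4 × 1.38×10⁻²³ × 290 × 7.56×10² × 1.28×10¹ = 1.55×10⁻¹⁶ V²
V_n = √(1.55×10⁻¹⁶) = 1.24×10⁻⁸ V = 12.4 nV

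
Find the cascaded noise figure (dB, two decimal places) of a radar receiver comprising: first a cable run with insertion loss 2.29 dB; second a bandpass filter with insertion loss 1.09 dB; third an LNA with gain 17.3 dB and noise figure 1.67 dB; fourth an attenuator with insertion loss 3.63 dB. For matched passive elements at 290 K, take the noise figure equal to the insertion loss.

5.12 dB

Convert to linear (a loss of L dB is a gain of −L dB): F_i = 10^(NF_i/10), G_i = 10^(G_i,dB/10)
  Stage 1: F_1 = 10^(2.29/10) = 1.694, G_1 = 10^(−2.29/10) = 0.5902
  Stage 2: F_2 = 10^(1.09/10) = 1.285, G_2 = 10^(−1.09/10) = 0.7780
  Stage 3: F_3 = 10^(1.67/10) = 1.469, G_3 = 10^(17.3/10) = 53.70
  Stage 4: F_4 = 10^(3.63/10) = 2.307, G_4 = 10^(−3.63/10) = 0.4335
Friis cascade:
  F = 1.694 + (1.285 − 1)/0.5902 + (1.469 − 1)/0.4592 + (2.307 − 1)/24.66 = 3.252
NF = 10 log₁₀(3.252) = 5.12 dB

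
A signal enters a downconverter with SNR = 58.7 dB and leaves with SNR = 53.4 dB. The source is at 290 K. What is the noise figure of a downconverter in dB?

NF (dB) = SNR_in(dB) − SNR_out(dB) when the source is at T₀
NF = 58.7 − 53.4 = 5.3 dB

5.3 dB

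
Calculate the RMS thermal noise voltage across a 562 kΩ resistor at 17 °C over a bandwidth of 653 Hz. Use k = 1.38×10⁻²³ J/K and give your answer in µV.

T = 17 °C + 273.15 = 290.15 K
V_n = √(4kTRB)
4kTRB = 4 × 1.38×10⁻²³ × 290.15 × 5.62×10⁵ × 6.53×10² = 5.88×10⁻¹² V²
V_n = √(5.88×10⁻¹²) = 2.42×10⁻⁶ V = 2.42 µV

2.42 µV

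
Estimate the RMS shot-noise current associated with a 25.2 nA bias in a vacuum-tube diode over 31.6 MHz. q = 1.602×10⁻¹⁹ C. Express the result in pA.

I_n = √(2qI·B)
2qI·B = 2 × 1.602×10⁻¹⁹ × 2.52×10⁻⁸ × 3.16×10⁷ = 2.55×10⁻¹⁹ A²
I_n = √(2.55×10⁻¹⁹) = 5.05×10⁻¹⁰ A = 505 pA

505 pA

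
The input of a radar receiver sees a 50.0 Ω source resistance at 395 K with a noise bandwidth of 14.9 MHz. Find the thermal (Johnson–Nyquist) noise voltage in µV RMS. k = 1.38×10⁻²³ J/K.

V_n = √(4kTRB)
4kTRB = 4 × 1.38×10⁻²³ × 395 × 5.00×10¹ × 1.49×10⁷ = 1.62×10⁻¹¹ V²
V_n = √(1.62×10⁻¹¹) = 4.03×10⁻⁶ V = 4.03 µV

4.03 µV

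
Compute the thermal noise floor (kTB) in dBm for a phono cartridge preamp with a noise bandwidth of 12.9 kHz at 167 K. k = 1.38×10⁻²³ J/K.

−135.3 dBm

P_n = kTB = 1.38×10⁻²³ × 167 × 1.29×10⁴ = 2.97×10⁻¹⁷ W
In dBm: 10 log₁₀(2.97×10⁻¹⁷ / 10⁻³) = −135.3 dBm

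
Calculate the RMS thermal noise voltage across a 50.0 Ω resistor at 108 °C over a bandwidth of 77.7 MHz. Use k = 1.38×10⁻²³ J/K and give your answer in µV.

9.04 µV

T = 108 °C + 273.15 = 381.15 K
V_n = √(4kTRB)
4kTRB = 4 × 1.38×10⁻²³ × 381.15 × 5.00×10¹ × 7.77×10⁷ = 8.17×10⁻¹¹ V²
V_n = √(8.17×10⁻¹¹) = 9.04×10⁻⁶ V = 9.04 µV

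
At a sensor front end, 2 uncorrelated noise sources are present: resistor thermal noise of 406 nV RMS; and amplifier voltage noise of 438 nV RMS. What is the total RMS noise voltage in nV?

597 nV

Uncorrelated sources add in power (mean-square): V_tot = √(ΣV_i²)
V_tot = √[(4.06×10⁻⁷)² + (4.38×10⁻⁷)²] = 5.97×10⁻⁷ V = 597 nV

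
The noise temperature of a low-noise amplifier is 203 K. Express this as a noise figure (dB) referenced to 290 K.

2.30 dB

F = 1 + T_e/T₀ = 1 + 203/290 = 1.7
NF = 10 log₁₀(1.7) = 2.30 dB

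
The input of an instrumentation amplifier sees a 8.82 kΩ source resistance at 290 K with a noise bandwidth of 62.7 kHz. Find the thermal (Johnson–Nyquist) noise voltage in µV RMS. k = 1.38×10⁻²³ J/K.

2.98 µV

V_n = √(4kTRB)
4kTRB = 4 × 1.38×10⁻²³ × 290 × 8.82×10³ × 6.27×10⁴ = 8.85×10⁻¹² V²
V_n = √(8.85×10⁻¹²) = 2.98×10⁻⁶ V = 2.98 µV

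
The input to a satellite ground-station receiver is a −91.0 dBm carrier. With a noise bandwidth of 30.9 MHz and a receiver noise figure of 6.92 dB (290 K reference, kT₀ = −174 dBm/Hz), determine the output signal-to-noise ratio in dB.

Noise floor: N = −174 + 10 log₁₀(B) + NF
10 log₁₀(3.09×10⁷) = 74.9 dB
N = −174 + 74.9 + 6.92 = −92.18 dBm
SNR = P_sig − N = −91.0 − (−92.18) = 1.18 dB → 1.2 dB

1.2 dB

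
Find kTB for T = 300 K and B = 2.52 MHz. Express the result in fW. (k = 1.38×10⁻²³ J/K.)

P_n = kTB = 1.38×10⁻²³ × 300 × 2.52×10⁶ = 1.04×10⁻¹⁴ W = 10.4 fW

10.4 fW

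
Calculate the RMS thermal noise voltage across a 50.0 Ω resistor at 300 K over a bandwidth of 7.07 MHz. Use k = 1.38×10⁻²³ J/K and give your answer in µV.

2.42 µV

V_n = √(4kTRB)
4kTRB = 4 × 1.38×10⁻²³ × 300 × 5.00×10¹ × 7.07×10⁶ = 5.85×10⁻¹² V²
V_n = √(5.85×10⁻¹²) = 2.42×10⁻⁶ V = 2.42 µV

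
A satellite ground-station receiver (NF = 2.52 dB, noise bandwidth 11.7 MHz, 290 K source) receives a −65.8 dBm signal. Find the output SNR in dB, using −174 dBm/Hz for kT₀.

Noise floor: N = −174 + 10 log₁₀(B) + NF
10 log₁₀(1.17×10⁷) = 70.68 dB
N = −174 + 70.68 + 2.52 = −100.80 dBm
SNR = P_sig − N = −65.8 − (−100.80) = 35.00 dB → 35.0 dB

35.0 dB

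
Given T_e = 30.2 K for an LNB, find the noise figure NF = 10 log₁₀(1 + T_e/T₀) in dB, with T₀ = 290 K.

F = 1 + T_e/T₀ = 1 + 30.2/290 = 1.10414
NF = 10 log₁₀(1.10414) = 0.430 dB

0.430 dB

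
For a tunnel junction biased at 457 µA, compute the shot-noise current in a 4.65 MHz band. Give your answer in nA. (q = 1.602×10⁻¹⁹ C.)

I_n = √(2qI·B)
2qI·B = 2 × 1.602×10⁻¹⁹ × 4.57×10⁻⁴ × 4.65×10⁶ = 6.81×10⁻¹⁶ A²
I_n = √(6.81×10⁻¹⁶) = 2.61×10⁻⁸ A = 26.1 nA

26.1 nA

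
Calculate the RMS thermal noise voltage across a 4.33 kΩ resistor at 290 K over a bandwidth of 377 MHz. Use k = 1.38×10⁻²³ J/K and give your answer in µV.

V_n = √(4kTRB)
4kTRB = 4 × 1.38×10⁻²³ × 290 × 4.33×10³ × 3.77×10⁸ = 2.61×10⁻⁸ V²
V_n = √(2.61×10⁻⁸) = 1.62×10⁻⁴ V = 162 µV

162 µV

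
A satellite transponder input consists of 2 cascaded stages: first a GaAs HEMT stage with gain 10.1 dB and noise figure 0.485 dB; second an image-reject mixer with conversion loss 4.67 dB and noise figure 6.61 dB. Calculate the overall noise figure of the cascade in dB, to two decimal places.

1.67 dB

Convert to linear (a loss of L dB is a gain of −L dB): F_i = 10^(NF_i/10), G_i = 10^(G_i,dB/10)
  Stage 1: F_1 = 10^(0.485/10) = 1.118, G_1 = 10^(10.1/10) = 10.23
  Stage 2: F_2 = 10^(6.61/10) = 4.581, G_2 = 10^(−4.67/10) = 0.3412
Friis cascade:
  F = 1.118 + (4.581 − 1)/10.23 = 1.468
NF = 10 log₁₀(1.468) = 1.67 dB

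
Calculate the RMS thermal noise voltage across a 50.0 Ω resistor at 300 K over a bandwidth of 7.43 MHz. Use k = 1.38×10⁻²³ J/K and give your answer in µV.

2.48 µV

V_n = √(4kTRB)
4kTRB = 4 × 1.38×10⁻²³ × 300 × 5.00×10¹ × 7.43×10⁶ = 6.15×10⁻¹² V²
V_n = √(6.15×10⁻¹²) = 2.48×10⁻⁶ V = 2.48 µV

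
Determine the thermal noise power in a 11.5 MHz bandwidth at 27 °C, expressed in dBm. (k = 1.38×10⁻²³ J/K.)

−103.2 dBm

T = 27 °C + 273.15 = 300.15 K
P_n = kTB = 1.38×10⁻²³ × 300.15 × 1.15×10⁷ = 4.76×10⁻¹⁴ W
In dBm: 10 log₁₀(4.76×10⁻¹⁴ / 10⁻³) = −103.2 dBm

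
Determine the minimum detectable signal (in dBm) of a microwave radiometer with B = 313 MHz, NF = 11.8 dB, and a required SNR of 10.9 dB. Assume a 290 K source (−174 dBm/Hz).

−66.3 dBm

Sensitivity = −174 + 10 log₁₀(B) + NF + SNR_min
= −174 + 84.96 + 11.8 + 10.9
= −66.34 dBm → −66.3 dBm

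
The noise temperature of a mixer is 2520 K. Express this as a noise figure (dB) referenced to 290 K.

F = 1 + T_e/T₀ = 1 + 2520/290 = 9.68966
NF = 10 log₁₀(9.68966) = 9.86 dB

9.86 dB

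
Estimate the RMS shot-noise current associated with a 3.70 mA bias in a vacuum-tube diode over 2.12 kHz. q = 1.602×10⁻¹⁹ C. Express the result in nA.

I_n = √(2qI·B)
2qI·B = 2 × 1.602×10⁻¹⁹ × 3.70×10⁻³ × 2.12×10³ = 2.51×10⁻¹⁸ A²
I_n = √(2.51×10⁻¹⁸) = 1.59×10⁻⁹ A = 1.59 nA

1.59 nA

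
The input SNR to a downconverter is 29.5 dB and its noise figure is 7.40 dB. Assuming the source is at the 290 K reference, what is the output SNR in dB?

22.10 dB

By definition F = SNR_in/SNR_out, so in dB: SNR_out = SNR_in − NF
SNR_out = 29.5 − 7.40 = 22.10 dB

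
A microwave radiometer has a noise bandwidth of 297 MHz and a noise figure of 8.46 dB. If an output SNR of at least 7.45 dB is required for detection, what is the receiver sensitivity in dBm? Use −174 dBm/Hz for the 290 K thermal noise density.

Sensitivity = −174 + 10 log₁₀(B) + NF + SNR_min
= −174 + 84.73 + 8.46 + 7.45
= −73.36 dBm → −73.4 dBm

−73.4 dBm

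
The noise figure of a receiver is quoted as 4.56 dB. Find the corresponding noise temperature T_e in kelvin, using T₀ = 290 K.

F = 10^(4.56/10) = 2.85759
T_e = (F − 1)·T₀ = (2.85759 − 1) × 290 = 539 K

539 K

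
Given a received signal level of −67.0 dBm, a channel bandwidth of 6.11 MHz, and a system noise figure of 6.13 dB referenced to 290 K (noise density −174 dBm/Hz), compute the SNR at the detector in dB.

Noise floor: N = −174 + 10 log₁₀(B) + NF
10 log₁₀(6.11×10⁶) = 67.86 dB
N = −174 + 67.86 + 6.13 = −100.01 dBm
SNR = P_sig − N = −67.0 − (−100.01) = 33.01 dB → 33.0 dB

33.0 dB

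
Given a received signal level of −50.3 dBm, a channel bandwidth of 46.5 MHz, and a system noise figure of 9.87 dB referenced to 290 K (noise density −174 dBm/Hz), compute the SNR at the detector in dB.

Noise floor: N = −174 + 10 log₁₀(B) + NF
10 log₁₀(4.65×10⁷) = 76.67 dB
N = −174 + 76.67 + 9.87 = −87.46 dBm
SNR = P_sig − N = −50.3 − (−87.46) = 37.16 dB → 37.2 dB

37.2 dB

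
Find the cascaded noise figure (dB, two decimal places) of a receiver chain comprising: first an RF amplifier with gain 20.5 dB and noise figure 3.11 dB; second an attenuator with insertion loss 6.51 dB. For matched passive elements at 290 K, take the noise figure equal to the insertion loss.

3.18 dB

Convert to linear (a loss of L dB is a gain of −L dB): F_i = 10^(NF_i/10), G_i = 10^(G_i,dB/10)
  Stage 1: F_1 = 10^(3.11/10) = 2.046, G_1 = 10^(20.5/10) = 112.2
  Stage 2: F_2 = 10^(6.51/10) = 4.477, G_2 = 10^(−6.51/10) = 0.2234
Friis cascade:
  F = 2.046 + (4.477 − 1)/112.2 = 2.077
NF = 10 log₁₀(2.077) = 3.18 dB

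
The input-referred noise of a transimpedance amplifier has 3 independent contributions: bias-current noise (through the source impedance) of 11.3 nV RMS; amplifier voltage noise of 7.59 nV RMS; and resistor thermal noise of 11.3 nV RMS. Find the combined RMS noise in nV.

Uncorrelated sources add in power (mean-square): V_tot = √(ΣV_i²)
V_tot = √[(1.13×10⁻⁸)² + (7.59×10⁻⁹)² + (1.13×10⁻⁸)²] = 1.77×10⁻⁸ V = 17.7 nV

17.7 nV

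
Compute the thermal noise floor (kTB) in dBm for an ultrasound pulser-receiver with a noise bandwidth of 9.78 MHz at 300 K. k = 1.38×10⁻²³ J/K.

P_n = kTB = 1.38×10⁻²³ × 300 × 9.78×10⁶ = 4.05×10⁻¹⁴ W
In dBm: 10 log₁₀(4.05×10⁻¹⁴ / 10⁻³) = −103.9 dBm

−103.9 dBm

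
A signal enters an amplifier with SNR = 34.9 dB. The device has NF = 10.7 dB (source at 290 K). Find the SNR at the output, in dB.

By definition F = SNR_in/SNR_out, so in dB: SNR_out = SNR_in − NF
SNR_out = 34.9 − 10.7 = 24.2 dB

24.2 dB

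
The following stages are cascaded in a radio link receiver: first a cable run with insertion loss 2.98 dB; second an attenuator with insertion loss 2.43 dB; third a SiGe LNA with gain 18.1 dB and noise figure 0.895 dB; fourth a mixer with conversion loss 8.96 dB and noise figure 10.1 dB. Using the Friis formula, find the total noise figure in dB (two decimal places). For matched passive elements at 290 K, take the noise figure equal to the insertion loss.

6.78 dB

Convert to linear (a loss of L dB is a gain of −L dB): F_i = 10^(NF_i/10), G_i = 10^(G_i,dB/10)
  Stage 1: F_1 = 10^(2.98/10) = 1.986, G_1 = 10^(−2.98/10) = 0.5035
  Stage 2: F_2 = 10^(2.43/10) = 1.750, G_2 = 10^(−2.43/10) = 0.5715
  Stage 3: F_3 = 10^(0.895/10) = 1.229, G_3 = 10^(18.1/10) = 64.57
  Stage 4: F_4 = 10^(10.1/10) = 10.23, G_4 = 10^(−8.96/10) = 0.1271
Friis cascade:
  F = 1.986 + (1.750 − 1)/0.5035 + (1.229 − 1)/0.2877 + (10.23 − 1)/18.58 = 4.768
NF = 10 log₁₀(4.768) = 6.78 dB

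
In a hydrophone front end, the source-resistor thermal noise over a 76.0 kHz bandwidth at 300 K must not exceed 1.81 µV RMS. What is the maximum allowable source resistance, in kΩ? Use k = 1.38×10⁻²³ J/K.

2.60 kΩ

Johnson–Nyquist: V_n = √(4kTRB) ⇒ R = V_n² / (4kTB)
4kTB = 4 × 1.38×10⁻²³ × 300 × 7.60×10⁴ = 1.26×10⁻¹⁵
R = (1.81×10⁻⁶)² / 1.26×10⁻¹⁵ = 2.60×10³ Ω = 2.60 kΩ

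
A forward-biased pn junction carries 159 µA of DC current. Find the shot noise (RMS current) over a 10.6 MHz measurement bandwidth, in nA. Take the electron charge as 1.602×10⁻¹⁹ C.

I_n = √(2qI·B)
2qI·B = 2 × 1.602×10⁻¹⁹ × 1.59×10⁻⁴ × 1.06×10⁷ = 5.40×10⁻¹⁶ A²
I_n = √(5.40×10⁻¹⁶) = 2.32×10⁻⁸ A = 23.2 nA

23.2 nA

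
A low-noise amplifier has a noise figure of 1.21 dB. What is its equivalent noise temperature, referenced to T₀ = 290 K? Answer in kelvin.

93.2 K

F = 10^(1.21/10) = 1.3213
T_e = (F − 1)·T₀ = (1.3213 − 1) × 290 = 93.2 K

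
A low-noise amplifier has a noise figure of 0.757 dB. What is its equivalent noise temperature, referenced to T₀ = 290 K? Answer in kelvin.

F = 10^(0.757/10) = 1.19042
T_e = (F − 1)·T₀ = (1.19042 − 1) × 290 = 55.2 K

55.2 K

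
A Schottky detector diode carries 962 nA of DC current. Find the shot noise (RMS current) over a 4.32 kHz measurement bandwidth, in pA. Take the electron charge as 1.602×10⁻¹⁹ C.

I_n = √(2qI·B)
2qI·B = 2 × 1.602×10⁻¹⁹ × 9.62×10⁻⁷ × 4.32×10³ = 1.33×10⁻²¹ A²
I_n = √(1.33×10⁻²¹) = 3.65×10⁻¹¹ A = 36.5 pA

36.5 pA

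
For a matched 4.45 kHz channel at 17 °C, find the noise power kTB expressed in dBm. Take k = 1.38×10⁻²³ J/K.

T = 17 °C + 273.15 = 290.15 K
P_n = kTB = 1.38×10⁻²³ × 290.15 × 4.45×10³ = 1.78×10⁻¹⁷ W
In dBm: 10 log₁₀(1.78×10⁻¹⁷ / 10⁻³) = −137.5 dBm

−137.5 dBm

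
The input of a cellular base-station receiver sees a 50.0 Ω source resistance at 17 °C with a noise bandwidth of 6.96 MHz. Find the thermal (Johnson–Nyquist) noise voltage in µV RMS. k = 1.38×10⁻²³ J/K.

2.36 µV

T = 17 °C + 273.15 = 290.15 K
V_n = √(4kTRB)
4kTRB = 4 × 1.38×10⁻²³ × 290.15 × 5.00×10¹ × 6.96×10⁶ = 5.57×10⁻¹² V²
V_n = √(5.57×10⁻¹²) = 2.36×10⁻⁶ V = 2.36 µV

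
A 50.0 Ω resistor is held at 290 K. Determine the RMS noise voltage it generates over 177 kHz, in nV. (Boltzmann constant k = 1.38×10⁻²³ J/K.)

V_n = √(4kTRB)
4kTRB = 4 × 1.38×10⁻²³ × 290 × 5.00×10¹ × 1.77×10⁵ = 1.42×10⁻¹³ V²
V_n = √(1.42×10⁻¹³) = 3.76×10⁻⁷ V = 376 nV

376 nV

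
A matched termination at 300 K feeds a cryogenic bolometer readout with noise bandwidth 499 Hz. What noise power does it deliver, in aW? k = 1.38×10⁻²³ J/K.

2.07 aW

P_n = kTB = 1.38×10⁻²³ × 300 × 4.99×10² = 2.07×10⁻¹⁸ W = 2.07 aW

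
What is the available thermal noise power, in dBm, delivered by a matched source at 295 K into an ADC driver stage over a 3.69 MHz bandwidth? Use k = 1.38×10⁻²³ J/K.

P_n = kTB = 1.38×10⁻²³ × 295 × 3.69×10⁶ = 1.50×10⁻¹⁴ W
In dBm: 10 log₁₀(1.50×10⁻¹⁴ / 10⁻³) = −108.2 dBm

−108.2 dBm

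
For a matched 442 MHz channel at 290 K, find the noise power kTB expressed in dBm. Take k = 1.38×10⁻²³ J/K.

−87.5 dBm

P_n = kTB = 1.38×10⁻²³ × 290 × 4.42×10⁸ = 1.77×10⁻¹² W
In dBm: 10 log₁₀(1.77×10⁻¹² / 10⁻³) = −87.5 dBm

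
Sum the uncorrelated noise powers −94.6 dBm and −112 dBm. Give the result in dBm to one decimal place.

−94.5 dBm

Convert to linear, add, convert back:
P₁ = 3.47×10⁻¹³ W, P₂ = 6.31×10⁻¹⁵ W
P_tot = 3.53×10⁻¹³ W → 10 log₁₀(P_tot / 10⁻³) = −94.5 dBm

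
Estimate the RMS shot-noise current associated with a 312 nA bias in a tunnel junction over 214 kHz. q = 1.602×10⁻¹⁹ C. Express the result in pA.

146 pA

I_n = √(2qI·B)
2qI·B = 2 × 1.602×10⁻¹⁹ × 3.12×10⁻⁷ × 2.14×10⁵ = 2.14×10⁻²⁰ A²
I_n = √(2.14×10⁻²⁰) = 1.46×10⁻¹⁰ A = 146 pA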